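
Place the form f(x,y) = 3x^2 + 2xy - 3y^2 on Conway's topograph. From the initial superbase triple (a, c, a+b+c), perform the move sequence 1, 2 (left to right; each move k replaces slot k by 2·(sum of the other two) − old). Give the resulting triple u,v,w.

start (3,-3,2) = (f(1,0),f(0,1),f(1,1))
replace slot 1: 2·((-3)+2) − 3 = -5 → (-5,-3,2)
replace slot 2: 2·((-5)+2) − (-3) = -3 → (-5,-3,2)

-5,-3,2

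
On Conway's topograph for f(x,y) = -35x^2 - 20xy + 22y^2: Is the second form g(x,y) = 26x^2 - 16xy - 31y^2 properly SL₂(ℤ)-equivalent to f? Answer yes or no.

D₁ = 3480, D₂ = 3480
river cycle of f (length 6): (22, 20, -35), (-35, 50, 7), (7, 48, -42), (-42, 36, 13), (13, 42, -33), (-33, 24, 22)
river cycle of g (length 6): (-31, 16, 26), (26, 36, -21), (-21, 48, 14), (14, 36, -39), (-39, 42, 11), (11, 46, -31)
cycles differ ⇒ inequivalent

no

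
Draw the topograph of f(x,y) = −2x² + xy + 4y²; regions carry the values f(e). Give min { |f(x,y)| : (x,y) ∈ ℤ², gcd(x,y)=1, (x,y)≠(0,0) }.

descent: ρ → (4,-1,-2)
descent: ρ → (-2,5,1)  [lands on river]
river: ρ → (1,5,-2)
river: ρ → (-2,3,3)
river: ρ → (3,3,-2)
closes: descent 2, river 4
min |a| on river = 1

1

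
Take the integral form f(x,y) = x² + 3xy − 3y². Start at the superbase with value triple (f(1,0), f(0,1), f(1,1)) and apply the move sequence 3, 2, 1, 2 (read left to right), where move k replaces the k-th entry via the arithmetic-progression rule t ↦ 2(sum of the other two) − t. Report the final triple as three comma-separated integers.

start (1,-3,1) = (f(1,0),f(0,1),f(1,1))
replace slot 3: 2·(1+(-3)) − 1 = -5 → (1,-3,-5)
replace slot 2: 2·(1+(-5)) − (-3) = -5 → (1,-5,-5)
replace slot 1: 2·((-5)+(-5)) − 1 = -21 → (-21,-5,-5)
replace slot 2: 2·((-21)+(-5)) − (-5) = -47 → (-21,-47,-5)

-21,-47,-5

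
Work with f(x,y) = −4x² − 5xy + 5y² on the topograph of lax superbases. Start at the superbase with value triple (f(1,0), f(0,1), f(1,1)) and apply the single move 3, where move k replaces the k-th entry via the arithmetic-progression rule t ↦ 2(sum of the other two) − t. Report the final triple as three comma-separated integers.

start (-4,5,-4) = (f(1,0),f(0,1),f(1,1))
replace slot 3: 2·((-4)+5) − (-4) = 6 → (-4,5,6)

-4,5,6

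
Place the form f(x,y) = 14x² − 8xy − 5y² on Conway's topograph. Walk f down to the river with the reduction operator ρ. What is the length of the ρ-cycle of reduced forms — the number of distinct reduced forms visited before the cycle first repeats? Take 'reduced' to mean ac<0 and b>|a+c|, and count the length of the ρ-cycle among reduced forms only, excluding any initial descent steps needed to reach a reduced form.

D = 344, ⌊√D⌋ = 18
descent: ρ → (-5,18,1)  [lands on river]
river: ρ → (1,18,-5)
river: ρ → (-5,12,10)
river: ρ → (10,8,-7)
river: ρ → (-7,6,11)
river: ρ → (11,16,-2)
river: ρ → (-2,16,11)
river: ρ → (11,6,-7)
river: ρ → (-7,8,10)
river: ρ → (10,12,-5)
ρ-cycle length = 10 (tail of 1 descent step not counted)

10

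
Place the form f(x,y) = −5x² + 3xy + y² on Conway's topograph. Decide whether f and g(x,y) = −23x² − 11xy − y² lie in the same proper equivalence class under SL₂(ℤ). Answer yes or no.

D₁ = 29, D₂ = 29
river cycle of f (length 2): (1, 5, -1), (-1, 5, 1)
river cycle of g (length 2): (-1, 5, 1), (1, 5, -1)
cycles coincide ⇒ equivalent

yes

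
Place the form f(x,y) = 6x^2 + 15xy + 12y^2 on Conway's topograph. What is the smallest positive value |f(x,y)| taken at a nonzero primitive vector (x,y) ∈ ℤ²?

translate: b→3 (≡15 mod 12), so (6,15,12)→(6,3,3)
flip: (6,3,3)→(3,-3,6)
translate: b→3 (≡-3 mod 6), so (3,-3,6)→(3,3,6)
reduced (well bottom): (3,3,6) with a≤c, −a<b≤a
well minimum = a = 3

3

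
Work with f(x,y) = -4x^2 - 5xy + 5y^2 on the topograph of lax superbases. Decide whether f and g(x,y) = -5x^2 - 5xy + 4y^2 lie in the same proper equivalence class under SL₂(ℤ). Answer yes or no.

D₁ = 105, D₂ = 105
river cycle of f (length 6): (5, 5, -4), (-4, 3, 6), (6, 9, -1), (-1, 9, 6), (6, 3, -4), (-4, 5, 5)
river cycle of g (length 6): (4, 5, -5), (-5, 5, 4), (4, 3, -6), (-6, 9, 1), (1, 9, -6), (-6, 3, 4)
cycles differ ⇒ inequivalent

no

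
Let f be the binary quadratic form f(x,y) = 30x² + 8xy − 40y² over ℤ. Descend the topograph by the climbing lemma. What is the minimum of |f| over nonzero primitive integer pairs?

descent: ρ → (-40,-8,30)
descent: ρ → (30,68,-2)  [lands on river]
river: ρ → (-2,68,30)
river: ρ → (30,52,-18)
river: ρ → (-18,56,24)
river: ρ → (24,40,-34)
river: ρ → (-34,28,30)
river: ρ → (30,32,-32)
river: ρ → (-32,32,30)
river: ρ → (30,28,-34)
river: ρ → (-34,40,24)
river: ρ → (24,56,-18)
river: ρ → (-18,52,30)
closes: descent 2, river 12
min |a| on river = 2

2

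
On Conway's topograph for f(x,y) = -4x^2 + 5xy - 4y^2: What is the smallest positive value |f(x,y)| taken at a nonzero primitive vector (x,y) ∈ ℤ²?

translate: b→3 (≡-5 mod 8), so (4,-5,4)→(4,3,3)
flip: (4,3,3)→(3,-3,4)
translate: b→3 (≡-3 mod 6), so (3,-3,4)→(3,3,4)
reduced (well bottom): (3,3,4) with a≤c, −a<b≤a
well minimum |f| = |-3| = 3 (negative-definite)

3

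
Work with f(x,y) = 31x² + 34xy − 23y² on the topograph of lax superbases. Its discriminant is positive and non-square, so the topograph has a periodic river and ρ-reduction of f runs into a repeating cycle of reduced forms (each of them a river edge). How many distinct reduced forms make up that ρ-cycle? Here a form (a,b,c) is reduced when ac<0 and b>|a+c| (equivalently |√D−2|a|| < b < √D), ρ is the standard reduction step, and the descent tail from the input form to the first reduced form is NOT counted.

D = 4008, ⌊√D⌋ = 63
river: ρ → (-23,58,7)
river: ρ → (7,54,-39)
river: ρ → (-39,24,22)
river: ρ → (22,20,-41)
river: ρ → (-41,62,1)
river: ρ → (1,62,-41)
river: ρ → (-41,20,22)
river: ρ → (22,24,-39)
river: ρ → (-39,54,7)
river: ρ → (7,58,-23)
river: ρ → (-23,34,31)
river: ρ → (31,28,-26)
river: ρ → (-26,24,33)
river: ρ → (33,42,-17)
river: ρ → (-17,60,6)
river: ρ → (6,60,-17)
river: ρ → (-17,42,33)
river: ρ → (33,24,-26)
river: ρ → (-26,28,31)
river: ρ → (31,34,-23)
ρ-cycle length = 20 (tail of 0 descent steps not counted)

20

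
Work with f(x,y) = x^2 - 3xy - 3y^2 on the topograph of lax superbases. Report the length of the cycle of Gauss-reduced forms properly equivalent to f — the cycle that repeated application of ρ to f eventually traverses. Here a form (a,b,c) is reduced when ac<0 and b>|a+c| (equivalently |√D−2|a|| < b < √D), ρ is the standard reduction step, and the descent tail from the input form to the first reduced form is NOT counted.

D = 21, ⌊√D⌋ = 4
descent: ρ → (-3,3,1)  [lands on river]
river: ρ → (1,3,-3)
ρ-cycle length = 2 (tail of 1 descent step not counted)

2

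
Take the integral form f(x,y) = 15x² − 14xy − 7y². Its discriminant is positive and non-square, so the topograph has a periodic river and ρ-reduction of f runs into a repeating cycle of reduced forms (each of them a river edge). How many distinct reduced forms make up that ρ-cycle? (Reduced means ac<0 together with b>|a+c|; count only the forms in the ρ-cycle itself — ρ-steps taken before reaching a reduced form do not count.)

D = 616, ⌊√D⌋ = 24
descent: ρ → (-7,14,15)  [lands on river]
river: ρ → (15,16,-6)
river: ρ → (-6,20,9)
river: ρ → (9,16,-10)
river: ρ → (-10,24,1)
river: ρ → (1,24,-10)
river: ρ → (-10,16,9)
river: ρ → (9,20,-6)
river: ρ → (-6,16,15)
river: ρ → (15,14,-7)
ρ-cycle length = 10 (tail of 1 descent step not counted)

10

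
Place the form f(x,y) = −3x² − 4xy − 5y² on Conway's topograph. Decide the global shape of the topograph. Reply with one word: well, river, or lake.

D = b²−4ac = (-4)² − 4·(-3)·(-5) = -44
D < 0 ⇒ definite ⇒ every region one sign ⇒ single well

well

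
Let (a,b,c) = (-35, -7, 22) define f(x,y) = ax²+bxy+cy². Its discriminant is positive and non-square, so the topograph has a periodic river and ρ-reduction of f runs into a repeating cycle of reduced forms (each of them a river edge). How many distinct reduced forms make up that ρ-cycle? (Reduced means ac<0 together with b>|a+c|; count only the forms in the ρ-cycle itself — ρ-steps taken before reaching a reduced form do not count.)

D = 3129, ⌊√D⌋ = 55
descent: ρ → (22,51,-6)  [lands on river]
river: ρ → (-6,45,46)
river: ρ → (46,47,-5)
river: ρ → (-5,53,16)
river: ρ → (16,43,-20)
river: ρ → (-20,37,22)
ρ-cycle length = 6 (tail of 1 descent step not counted)

6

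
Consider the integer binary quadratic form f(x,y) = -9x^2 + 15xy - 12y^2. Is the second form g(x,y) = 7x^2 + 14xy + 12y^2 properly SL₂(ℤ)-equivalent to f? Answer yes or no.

D₁ = -207, D₂ = -140
discriminants differ ⇒ not SL₂(ℤ)-equivalent

no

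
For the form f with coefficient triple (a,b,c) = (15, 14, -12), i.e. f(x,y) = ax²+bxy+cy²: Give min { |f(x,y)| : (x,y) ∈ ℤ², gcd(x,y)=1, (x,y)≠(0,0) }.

river: ρ → (-12,10,17)
river: ρ → (17,24,-5)
river: ρ → (-5,26,12)
river: ρ → (12,22,-9)
river: ρ → (-9,14,20)
river: ρ → (20,26,-3)
river: ρ → (-3,28,11)
river: ρ → (11,16,-15)
river: ρ → (-15,14,12)
river: ρ → (12,10,-17)
river: ρ → (-17,24,5)
river: ρ → (5,26,-12)
river: ρ → (-12,22,9)
river: ρ → (9,14,-20)
river: ρ → (-20,26,3)
river: ρ → (3,28,-11)
river: ρ → (-11,16,15)
river: ρ → (15,14,-12)
closes: descent 0, river 18
min |a| on river = 3

3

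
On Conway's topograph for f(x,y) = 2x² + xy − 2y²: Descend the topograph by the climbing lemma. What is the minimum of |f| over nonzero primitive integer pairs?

river: ρ → (-2,3,1)
river: ρ → (1,3,-2)
river: ρ → (-2,1,2)
river: ρ → (2,3,-1)
river: ρ → (-1,3,2)
river: ρ → (2,1,-2)
closes: descent 0, river 6
min |a| on river = 1

1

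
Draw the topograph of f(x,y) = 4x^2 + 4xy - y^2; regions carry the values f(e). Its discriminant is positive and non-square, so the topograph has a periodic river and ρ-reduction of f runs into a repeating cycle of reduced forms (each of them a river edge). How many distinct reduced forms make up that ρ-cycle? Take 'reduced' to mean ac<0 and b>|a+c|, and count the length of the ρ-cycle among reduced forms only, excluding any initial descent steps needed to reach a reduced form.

D = 32, ⌊√D⌋ = 5
river: ρ → (-1,4,4)
river: ρ → (4,4,-1)
ρ-cycle length = 2 (tail of 0 descent steps not counted)

2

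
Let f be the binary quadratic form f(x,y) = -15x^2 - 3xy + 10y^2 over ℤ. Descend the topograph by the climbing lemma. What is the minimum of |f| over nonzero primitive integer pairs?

descent: ρ → (10,23,-2)  [lands on river]
river: ρ → (-2,21,21)
river: ρ → (21,21,-2)
river: ρ → (-2,23,10)
river: ρ → (10,17,-8)
river: ρ → (-8,15,12)
river: ρ → (12,9,-11)
river: ρ → (-11,13,10)
river: ρ → (10,7,-14)
river: ρ → (-14,21,3)
river: ρ → (3,21,-14)
river: ρ → (-14,7,10)
river: ρ → (10,13,-11)
river: ρ → (-11,9,12)
river: ρ → (12,15,-8)
river: ρ → (-8,17,10)
closes: descent 1, river 16
min |a| on river = 2

2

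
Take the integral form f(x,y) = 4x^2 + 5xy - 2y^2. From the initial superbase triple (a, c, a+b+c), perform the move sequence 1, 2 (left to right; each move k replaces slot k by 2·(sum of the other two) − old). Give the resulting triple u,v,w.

start (4,-2,7) = (f(1,0),f(0,1),f(1,1))
replace slot 1: 2·((-2)+7) − 4 = 6 → (6,-2,7)
replace slot 2: 2·(6+7) − (-2) = 28 → (6,28,7)

6,28,7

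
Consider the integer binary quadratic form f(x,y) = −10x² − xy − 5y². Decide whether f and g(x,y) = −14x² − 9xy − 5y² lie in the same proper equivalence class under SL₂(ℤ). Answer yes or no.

D₁ = -199, D₂ = -199
f is negative-definite; reduce −f:
−f: flip: (10,1,5)→(5,-1,10)
−f: reduced (well bottom): (5,-1,10) with a≤c, −a<b≤a
flip sign back: reduced form of f is (-5,1,-10)
g is negative-definite; reduce −g:
−g: flip: (14,9,5)→(5,-9,14)
−g: translate: b→1 (≡-9 mod 10), so (5,-9,14)→(5,1,10)
−g: reduced (well bottom): (5,1,10) with a≤c, −a<b≤a
flip sign back: reduced form of g is (-5,-1,-10)
reduced forms (-5, 1, -10) vs (-5, -1, -10) ⇒ inequivalent

no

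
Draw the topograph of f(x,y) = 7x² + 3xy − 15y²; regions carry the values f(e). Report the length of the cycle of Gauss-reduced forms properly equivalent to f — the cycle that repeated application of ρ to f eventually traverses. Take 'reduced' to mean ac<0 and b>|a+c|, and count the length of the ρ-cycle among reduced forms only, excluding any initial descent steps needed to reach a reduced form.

D = 429, ⌊√D⌋ = 20
descent: ρ → (-15,-3,7)
descent: ρ → (7,17,-5)  [lands on river]
river: ρ → (-5,13,13)
river: ρ → (13,13,-5)
river: ρ → (-5,17,7)
river: ρ → (7,11,-11)
river: ρ → (-11,11,7)
ρ-cycle length = 6 (tail of 2 descent steps not counted)

6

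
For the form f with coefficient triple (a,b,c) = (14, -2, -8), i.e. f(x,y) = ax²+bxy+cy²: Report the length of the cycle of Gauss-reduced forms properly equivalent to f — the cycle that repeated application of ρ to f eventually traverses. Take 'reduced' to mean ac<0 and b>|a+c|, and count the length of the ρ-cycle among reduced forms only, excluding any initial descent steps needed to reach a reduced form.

D = 452, ⌊√D⌋ = 21
descent: ρ → (-8,18,4)  [lands on river]
river: ρ → (4,14,-16)
river: ρ → (-16,18,2)
river: ρ → (2,18,-16)
river: ρ → (-16,14,4)
river: ρ → (4,18,-8)
river: ρ → (-8,14,8)
river: ρ → (8,18,-4)
river: ρ → (-4,14,16)
river: ρ → (16,18,-2)
river: ρ → (-2,18,16)
river: ρ → (16,14,-4)
river: ρ → (-4,18,8)
river: ρ → (8,14,-8)
ρ-cycle length = 14 (tail of 1 descent step not counted)

14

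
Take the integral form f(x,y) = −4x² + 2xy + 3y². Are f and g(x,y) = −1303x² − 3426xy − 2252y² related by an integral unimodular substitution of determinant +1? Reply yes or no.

D₁ = 52, D₂ = 52
river cycle of f (length 10): (3, 4, -3), (-3, 2, 4), (4, 6, -1), (-1, 6, 4), (4, 2, -3), (-3, 4, 3), (3, 2, -4), (-4, 6, 1), (1, 6, -4), (-4, 2, 3)
river cycle of g (length 10): (-4, 2, 3), (3, 4, -3), (-3, 2, 4), (4, 6, -1), (-1, 6, 4), (4, 2, -3), (-3, 4, 3), (3, 2, -4), (-4, 6, 1), (1, 6, -4)
cycles coincide ⇒ equivalent

yes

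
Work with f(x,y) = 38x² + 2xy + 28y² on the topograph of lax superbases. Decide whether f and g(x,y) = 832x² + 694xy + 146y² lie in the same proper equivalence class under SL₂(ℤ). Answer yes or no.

D₁ = -4252, D₂ = -4252
f: flip: (38,2,28)→(28,-2,38)
f: reduced (well bottom): (28,-2,38) with a≤c, −a<b≤a
g: flip: (832,694,146)→(146,-694,832)
g: translate: b→-110 (≡-694 mod 292), so (146,-694,832)→(146,-110,28)
g: flip: (146,-110,28)→(28,110,146)
g: translate: b→-2 (≡110 mod 56), so (28,110,146)→(28,-2,38)
g: reduced (well bottom): (28,-2,38) with a≤c, −a<b≤a
reduced forms (28, -2, 38) vs (28, -2, 38) ⇒ equivalent

yes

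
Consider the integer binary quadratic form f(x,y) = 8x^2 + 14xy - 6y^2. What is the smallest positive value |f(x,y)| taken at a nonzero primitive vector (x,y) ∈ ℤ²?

river: ρ → (-6,10,12)
river: ρ → (12,14,-4)
river: ρ → (-4,18,4)
river: ρ → (4,14,-12)
river: ρ → (-12,10,6)
river: ρ → (6,14,-8)
river: ρ → (-8,18,2)
river: ρ → (2,18,-8)
river: ρ → (-8,14,6)
river: ρ → (6,10,-12)
river: ρ → (-12,14,4)
river: ρ → (4,18,-4)
river: ρ → (-4,14,12)
river: ρ → (12,10,-6)
river: ρ → (-6,14,8)
river: ρ → (8,18,-2)
river: ρ → (-2,18,8)
river: ρ → (8,14,-6)
closes: descent 0, river 18
min |a| on river = 2

2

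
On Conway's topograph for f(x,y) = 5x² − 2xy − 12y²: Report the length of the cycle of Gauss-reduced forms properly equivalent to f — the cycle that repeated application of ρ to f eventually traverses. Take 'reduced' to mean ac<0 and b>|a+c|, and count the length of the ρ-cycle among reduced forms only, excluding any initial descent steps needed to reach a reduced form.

D = 244, ⌊√D⌋ = 15
descent: ρ → (-12,2,5)
descent: ρ → (5,8,-9)  [lands on river]
river: ρ → (-9,10,4)
river: ρ → (4,14,-3)
river: ρ → (-3,10,12)
river: ρ → (12,14,-1)
river: ρ → (-1,14,12)
river: ρ → (12,10,-3)
river: ρ → (-3,14,4)
river: ρ → (4,10,-9)
river: ρ → (-9,8,5)
river: ρ → (5,12,-5)
river: ρ → (-5,8,9)
river: ρ → (9,10,-4)
river: ρ → (-4,14,3)
river: ρ → (3,10,-12)
river: ρ → (-12,14,1)
river: ρ → (1,14,-12)
river: ρ → (-12,10,3)
river: ρ → (3,14,-4)
river: ρ → (-4,10,9)
river: ρ → (9,8,-5)
river: ρ → (-5,12,5)
ρ-cycle length = 22 (tail of 2 descent steps not counted)

22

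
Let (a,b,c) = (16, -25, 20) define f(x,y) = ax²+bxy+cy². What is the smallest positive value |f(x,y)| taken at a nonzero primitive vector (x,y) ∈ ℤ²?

translate: b→7 (≡-25 mod 32), so (16,-25,20)→(16,7,11)
flip: (16,7,11)→(11,-7,16)
reduced (well bottom): (11,-7,16) with a≤c, −a<b≤a
well minimum = a = 11

11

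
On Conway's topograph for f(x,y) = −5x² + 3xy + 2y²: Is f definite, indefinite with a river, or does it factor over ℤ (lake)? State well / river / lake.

D = b²−4ac = 3² − 4·(-5)·2 = 49
D = 7² is a perfect square ⇒ form factors over ℤ ⇒ lakes

lake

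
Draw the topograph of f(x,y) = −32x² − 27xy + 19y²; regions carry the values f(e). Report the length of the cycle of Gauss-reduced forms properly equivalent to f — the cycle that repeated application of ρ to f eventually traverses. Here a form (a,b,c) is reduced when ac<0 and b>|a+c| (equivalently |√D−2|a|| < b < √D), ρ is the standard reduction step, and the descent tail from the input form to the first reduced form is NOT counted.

D = 3161, ⌊√D⌋ = 56
descent: ρ → (19,27,-32)  [lands on river]
river: ρ → (-32,37,14)
river: ρ → (14,47,-17)
river: ρ → (-17,55,2)
river: ρ → (2,53,-44)
river: ρ → (-44,35,11)
river: ρ → (11,53,-8)
river: ρ → (-8,43,41)
river: ρ → (41,39,-10)
river: ρ → (-10,41,37)
river: ρ → (37,33,-14)
river: ρ → (-14,51,10)
river: ρ → (10,49,-19)
river: ρ → (-19,27,32)
river: ρ → (32,37,-14)
river: ρ → (-14,47,17)
river: ρ → (17,55,-2)
river: ρ → (-2,53,44)
river: ρ → (44,35,-11)
river: ρ → (-11,53,8)
river: ρ → (8,43,-41)
river: ρ → (-41,39,10)
river: ρ → (10,41,-37)
river: ρ → (-37,33,14)
river: ρ → (14,51,-10)
river: ρ → (-10,49,19)
ρ-cycle length = 26 (tail of 1 descent step not counted)

26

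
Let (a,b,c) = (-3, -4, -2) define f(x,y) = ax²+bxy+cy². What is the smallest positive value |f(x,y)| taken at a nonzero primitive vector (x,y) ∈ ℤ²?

translate: b→-2 (≡4 mod 6), so (3,4,2)→(3,-2,1)
flip: (3,-2,1)→(1,2,3)
translate: b→0 (≡2 mod 2), so (1,2,3)→(1,0,2)
reduced (well bottom): (1,0,2) with a≤c, −a<b≤a
well minimum |f| = |-1| = 1 (negative-definite)

1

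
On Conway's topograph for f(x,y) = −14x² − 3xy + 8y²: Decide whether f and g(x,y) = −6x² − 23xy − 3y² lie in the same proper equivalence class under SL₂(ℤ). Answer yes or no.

D₁ = 457, D₂ = 457
river cycle of f (length 46): (8, 19, -3), (-3, 17, 14), (14, 11, -6), (-6, 13, 12), (12, 11, -7), (-7, 17, 6), (6, 19, -4), (-4, 21, 1), (1, 21, -4), (-4, 19, 6), … (36 more)
river cycle of g (length 46): (-3, 17, 14), (14, 11, -6), (-6, 13, 12), (12, 11, -7), (-7, 17, 6), (6, 19, -4), (-4, 21, 1), (1, 21, -4), (-4, 19, 6), (6, 17, -7), … (36 more)
cycles coincide ⇒ equivalent

yes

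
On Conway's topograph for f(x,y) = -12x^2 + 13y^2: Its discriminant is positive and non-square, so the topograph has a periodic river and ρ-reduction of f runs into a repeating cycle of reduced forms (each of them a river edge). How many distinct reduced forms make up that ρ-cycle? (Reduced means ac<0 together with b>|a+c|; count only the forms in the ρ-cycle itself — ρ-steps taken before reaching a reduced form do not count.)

D = 624, ⌊√D⌋ = 24
descent: ρ → (13,0,-12)
descent: ρ → (-12,24,1)  [lands on river]
river: ρ → (1,24,-12)
ρ-cycle length = 2 (tail of 2 descent steps not counted)

2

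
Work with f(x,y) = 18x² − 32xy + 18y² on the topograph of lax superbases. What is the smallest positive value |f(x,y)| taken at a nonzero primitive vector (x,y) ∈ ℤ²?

translate: b→4 (≡-32 mod 36), so (18,-32,18)→(18,4,4)
flip: (18,4,4)→(4,-4,18)
translate: b→4 (≡-4 mod 8), so (4,-4,18)→(4,4,18)
reduced (well bottom): (4,4,18) with a≤c, −a<b≤a
well minimum = a = 4

4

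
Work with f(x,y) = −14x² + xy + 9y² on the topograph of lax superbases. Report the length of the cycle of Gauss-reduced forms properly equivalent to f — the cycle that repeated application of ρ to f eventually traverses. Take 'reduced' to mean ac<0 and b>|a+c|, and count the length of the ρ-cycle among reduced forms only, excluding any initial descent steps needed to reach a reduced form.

D = 505, ⌊√D⌋ = 22
descent: ρ → (9,17,-6)  [lands on river]
river: ρ → (-6,19,6)
river: ρ → (6,17,-9)
river: ρ → (-9,19,4)
river: ρ → (4,21,-4)
river: ρ → (-4,19,9)
ρ-cycle length = 6 (tail of 1 descent step not counted)

6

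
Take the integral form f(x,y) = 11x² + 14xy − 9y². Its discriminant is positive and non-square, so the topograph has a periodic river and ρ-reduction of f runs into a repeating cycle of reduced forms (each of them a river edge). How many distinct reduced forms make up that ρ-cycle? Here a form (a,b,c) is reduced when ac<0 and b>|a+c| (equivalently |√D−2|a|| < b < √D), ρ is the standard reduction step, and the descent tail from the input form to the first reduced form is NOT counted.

D = 592, ⌊√D⌋ = 24
river: ρ → (-9,22,3)
river: ρ → (3,20,-16)
river: ρ → (-16,12,7)
river: ρ → (7,16,-12)
river: ρ → (-12,8,11)
river: ρ → (11,14,-9)
ρ-cycle length = 6 (tail of 0 descent steps not counted)

6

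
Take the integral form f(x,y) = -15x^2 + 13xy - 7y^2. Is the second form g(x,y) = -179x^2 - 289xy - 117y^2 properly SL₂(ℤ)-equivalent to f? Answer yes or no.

D₁ = -251, D₂ = -251
f is negative-definite; reduce −f:
−f: flip: (15,-13,7)→(7,13,15)
−f: translate: b→-1 (≡13 mod 14), so (7,13,15)→(7,-1,9)
−f: reduced (well bottom): (7,-1,9) with a≤c, −a<b≤a
flip sign back: reduced form of f is (-7,1,-9)
g is negative-definite; reduce −g:
−g: translate: b→-69 (≡289 mod 358), so (179,289,117)→(179,-69,7)
−g: flip: (179,-69,7)→(7,69,179)
−g: translate: b→-1 (≡69 mod 14), so (7,69,179)→(7,-1,9)
−g: reduced (well bottom): (7,-1,9) with a≤c, −a<b≤a
flip sign back: reduced form of g is (-7,1,-9)
reduced forms (-7, 1, -9) vs (-7, 1, -9) ⇒ equivalent

yes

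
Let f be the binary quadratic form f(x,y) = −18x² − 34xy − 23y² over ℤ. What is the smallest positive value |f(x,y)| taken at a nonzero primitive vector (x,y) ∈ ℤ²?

translate: b→-2 (≡34 mod 36), so (18,34,23)→(18,-2,7)
flip: (18,-2,7)→(7,2,18)
reduced (well bottom): (7,2,18) with a≤c, −a<b≤a
well minimum |f| = |-7| = 7 (negative-definite)

7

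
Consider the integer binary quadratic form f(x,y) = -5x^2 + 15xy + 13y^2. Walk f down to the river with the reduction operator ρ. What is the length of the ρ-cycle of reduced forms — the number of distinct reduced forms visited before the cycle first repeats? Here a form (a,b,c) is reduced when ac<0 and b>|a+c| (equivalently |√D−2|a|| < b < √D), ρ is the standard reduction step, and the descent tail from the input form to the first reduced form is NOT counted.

D = 485, ⌊√D⌋ = 22
river: ρ → (13,11,-7)
river: ρ → (-7,17,7)
river: ρ → (7,11,-13)
river: ρ → (-13,15,5)
river: ρ → (5,15,-13)
river: ρ → (-13,11,7)
river: ρ → (7,17,-7)
river: ρ → (-7,11,13)
river: ρ → (13,15,-5)
river: ρ → (-5,15,13)
ρ-cycle length = 10 (tail of 0 descent steps not counted)

10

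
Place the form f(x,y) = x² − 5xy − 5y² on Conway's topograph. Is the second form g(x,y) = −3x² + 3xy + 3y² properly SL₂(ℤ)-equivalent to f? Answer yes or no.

D₁ = 45, D₂ = 45
river cycle of f (length 2): (-5, 5, 1), (1, 5, -5)
river cycle of g (length 2): (3, 3, -3), (-3, 3, 3)
cycles differ ⇒ inequivalent

no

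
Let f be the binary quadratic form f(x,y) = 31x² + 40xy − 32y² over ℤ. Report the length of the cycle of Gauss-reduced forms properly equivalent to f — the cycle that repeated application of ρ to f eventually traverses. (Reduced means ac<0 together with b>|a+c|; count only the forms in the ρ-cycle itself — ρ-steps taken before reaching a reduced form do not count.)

D = 5568, ⌊√D⌋ = 74
river: ρ → (-32,24,39)
river: ρ → (39,54,-17)
river: ρ → (-17,48,48)
river: ρ → (48,48,-17)
river: ρ → (-17,54,39)
river: ρ → (39,24,-32)
river: ρ → (-32,40,31)
river: ρ → (31,22,-41)
river: ρ → (-41,60,12)
river: ρ → (12,60,-41)
river: ρ → (-41,22,31)
river: ρ → (31,40,-32)
ρ-cycle length = 12 (tail of 0 descent steps not counted)

12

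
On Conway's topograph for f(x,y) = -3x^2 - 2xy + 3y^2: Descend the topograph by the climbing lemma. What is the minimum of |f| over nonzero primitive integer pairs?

descent: ρ → (3,2,-3)  [lands on river]
river: ρ → (-3,4,2)
river: ρ → (2,4,-3)
river: ρ → (-3,2,3)
river: ρ → (3,4,-2)
river: ρ → (-2,4,3)
closes: descent 1, river 6
min |a| on river = 2

2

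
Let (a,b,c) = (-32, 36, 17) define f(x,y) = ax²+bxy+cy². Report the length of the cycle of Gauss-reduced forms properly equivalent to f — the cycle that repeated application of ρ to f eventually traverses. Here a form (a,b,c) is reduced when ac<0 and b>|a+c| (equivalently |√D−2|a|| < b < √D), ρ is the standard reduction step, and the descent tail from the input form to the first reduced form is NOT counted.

D = 3472, ⌊√D⌋ = 58
river: ρ → (17,32,-36)
river: ρ → (-36,40,13)
river: ρ → (13,38,-39)
river: ρ → (-39,40,12)
river: ρ → (12,56,-7)
river: ρ → (-7,56,12)
river: ρ → (12,40,-39)
river: ρ → (-39,38,13)
river: ρ → (13,40,-36)
river: ρ → (-36,32,17)
river: ρ → (17,36,-32)
river: ρ → (-32,28,21)
river: ρ → (21,56,-4)
river: ρ → (-4,56,21)
river: ρ → (21,28,-32)
river: ρ → (-32,36,17)
ρ-cycle length = 16 (tail of 0 descent steps not counted)

16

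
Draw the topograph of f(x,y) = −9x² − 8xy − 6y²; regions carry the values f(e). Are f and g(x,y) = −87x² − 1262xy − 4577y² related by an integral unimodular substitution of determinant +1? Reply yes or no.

D₁ = -152, D₂ = -152
f is negative-definite; reduce −f:
−f: flip: (9,8,6)→(6,-8,9)
−f: translate: b→4 (≡-8 mod 12), so (6,-8,9)→(6,4,7)
−f: reduced (well bottom): (6,4,7) with a≤c, −a<b≤a
flip sign back: reduced form of f is (-6,-4,-7)
g is negative-definite; reduce −g:
−g: translate: b→44 (≡1262 mod 174), so (87,1262,4577)→(87,44,6)
−g: flip: (87,44,6)→(6,-44,87)
−g: translate: b→4 (≡-44 mod 12), so (6,-44,87)→(6,4,7)
−g: reduced (well bottom): (6,4,7) with a≤c, −a<b≤a
flip sign back: reduced form of g is (-6,-4,-7)
reduced forms (-6, -4, -7) vs (-6, -4, -7) ⇒ equivalent

yes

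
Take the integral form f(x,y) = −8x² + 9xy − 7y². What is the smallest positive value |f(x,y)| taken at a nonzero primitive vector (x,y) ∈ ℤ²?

translate: b→7 (≡-9 mod 16), so (8,-9,7)→(8,7,6)
flip: (8,7,6)→(6,-7,8)
translate: b→5 (≡-7 mod 12), so (6,-7,8)→(6,5,7)
reduced (well bottom): (6,5,7) with a≤c, −a<b≤a
well minimum |f| = |-6| = 6 (negative-definite)

6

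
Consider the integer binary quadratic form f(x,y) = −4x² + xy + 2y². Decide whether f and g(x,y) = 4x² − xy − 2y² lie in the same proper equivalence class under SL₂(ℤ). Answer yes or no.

D₁ = 33, D₂ = 33
river cycle of f (length 4): (2, 3, -3), (-3, 3, 2), (2, 5, -1), (-1, 5, 2)
river cycle of g (length 4): (-2, 5, 1), (1, 5, -2), (-2, 3, 3), (3, 3, -2)
cycles differ ⇒ inequivalent

no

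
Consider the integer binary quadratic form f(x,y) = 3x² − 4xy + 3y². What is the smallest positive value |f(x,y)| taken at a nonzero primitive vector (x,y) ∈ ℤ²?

translate: b→2 (≡-4 mod 6), so (3,-4,3)→(3,2,2)
flip: (3,2,2)→(2,-2,3)
translate: b→2 (≡-2 mod 4), so (2,-2,3)→(2,2,3)
reduced (well bottom): (2,2,3) with a≤c, −a<b≤a
well minimum = a = 2

2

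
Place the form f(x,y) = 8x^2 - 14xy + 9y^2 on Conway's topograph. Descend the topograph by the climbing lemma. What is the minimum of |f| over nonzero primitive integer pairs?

translate: b→2 (≡-14 mod 16), so (8,-14,9)→(8,2,3)
flip: (8,2,3)→(3,-2,8)
reduced (well bottom): (3,-2,8) with a≤c, −a<b≤a
well minimum = a = 3

3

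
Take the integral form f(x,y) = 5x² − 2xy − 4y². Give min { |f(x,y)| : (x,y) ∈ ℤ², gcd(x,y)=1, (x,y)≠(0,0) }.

descent: ρ → (-4,2,5)  [lands on river]
river: ρ → (5,8,-1)
river: ρ → (-1,8,5)
river: ρ → (5,2,-4)
river: ρ → (-4,6,3)
river: ρ → (3,6,-4)
closes: descent 1, river 6
min |a| on river = 1

1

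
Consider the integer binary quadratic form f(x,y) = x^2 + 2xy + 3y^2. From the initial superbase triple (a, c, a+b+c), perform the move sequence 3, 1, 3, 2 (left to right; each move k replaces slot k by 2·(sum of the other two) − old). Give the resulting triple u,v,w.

start (1,3,6) = (f(1,0),f(0,1),f(1,1))
replace slot 3: 2·(1+3) − 6 = 2 → (1,3,2)
replace slot 1: 2·(3+2) − 1 = 9 → (9,3,2)
replace slot 3: 2·(9+3) − 2 = 22 → (9,3,22)
replace slot 2: 2·(9+22) − 3 = 59 → (9,59,22)

9,59,22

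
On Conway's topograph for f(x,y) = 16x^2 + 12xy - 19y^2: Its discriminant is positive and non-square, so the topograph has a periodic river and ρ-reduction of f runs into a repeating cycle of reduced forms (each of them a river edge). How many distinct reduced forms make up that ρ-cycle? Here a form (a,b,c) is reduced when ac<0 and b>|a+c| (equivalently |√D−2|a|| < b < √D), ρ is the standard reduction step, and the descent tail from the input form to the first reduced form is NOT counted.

D = 1360, ⌊√D⌋ = 36
river: ρ → (-19,26,9)
river: ρ → (9,28,-16)
river: ρ → (-16,36,1)
river: ρ → (1,36,-16)
river: ρ → (-16,28,9)
river: ρ → (9,26,-19)
river: ρ → (-19,12,16)
river: ρ → (16,20,-15)
river: ρ → (-15,10,21)
river: ρ → (21,32,-4)
river: ρ → (-4,32,21)
river: ρ → (21,10,-15)
river: ρ → (-15,20,16)
river: ρ → (16,12,-19)
ρ-cycle length = 14 (tail of 0 descent steps not counted)

14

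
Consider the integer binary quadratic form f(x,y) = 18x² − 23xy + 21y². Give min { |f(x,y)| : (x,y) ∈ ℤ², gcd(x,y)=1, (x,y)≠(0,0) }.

translate: b→13 (≡-23 mod 36), so (18,-23,21)→(18,13,16)
flip: (18,13,16)→(16,-13,18)
reduced (well bottom): (16,-13,18) with a≤c, −a<b≤a
well minimum = a = 16

16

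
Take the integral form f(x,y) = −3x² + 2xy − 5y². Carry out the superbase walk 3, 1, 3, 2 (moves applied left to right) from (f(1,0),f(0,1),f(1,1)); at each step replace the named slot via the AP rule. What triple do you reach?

start (-3,-5,-6) = (f(1,0),f(0,1),f(1,1))
replace slot 3: 2·((-3)+(-5)) − (-6) = -10 → (-3,-5,-10)
replace slot 1: 2·((-5)+(-10)) − (-3) = -27 → (-27,-5,-10)
replace slot 3: 2·((-27)+(-5)) − (-10) = -54 → (-27,-5,-54)
replace slot 2: 2·((-27)+(-54)) − (-5) = -157 → (-27,-157,-54)

-27,-157,-54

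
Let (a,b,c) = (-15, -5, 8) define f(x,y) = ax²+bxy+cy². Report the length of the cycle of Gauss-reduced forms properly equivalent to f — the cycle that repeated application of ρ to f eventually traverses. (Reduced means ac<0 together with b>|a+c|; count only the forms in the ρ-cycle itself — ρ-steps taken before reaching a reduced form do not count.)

D = 505, ⌊√D⌋ = 22
descent: ρ → (8,21,-2)  [lands on river]
river: ρ → (-2,19,18)
river: ρ → (18,17,-3)
river: ρ → (-3,19,12)
river: ρ → (12,5,-10)
river: ρ → (-10,15,7)
river: ρ → (7,13,-12)
river: ρ → (-12,11,8)
ρ-cycle length = 8 (tail of 1 descent step not counted)

8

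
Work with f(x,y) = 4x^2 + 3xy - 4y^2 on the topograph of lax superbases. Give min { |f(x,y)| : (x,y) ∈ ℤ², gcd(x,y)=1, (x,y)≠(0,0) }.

river: ρ → (-4,5,3)
river: ρ → (3,7,-2)
river: ρ → (-2,5,6)
river: ρ → (6,7,-1)
river: ρ → (-1,7,6)
river: ρ → (6,5,-2)
river: ρ → (-2,7,3)
river: ρ → (3,5,-4)
river: ρ → (-4,3,4)
river: ρ → (4,5,-3)
river: ρ → (-3,7,2)
river: ρ → (2,5,-6)
river: ρ → (-6,7,1)
river: ρ → (1,7,-6)
river: ρ → (-6,5,2)
river: ρ → (2,7,-3)
river: ρ → (-3,5,4)
river: ρ → (4,3,-4)
closes: descent 0, river 18
min |a| on river = 1

1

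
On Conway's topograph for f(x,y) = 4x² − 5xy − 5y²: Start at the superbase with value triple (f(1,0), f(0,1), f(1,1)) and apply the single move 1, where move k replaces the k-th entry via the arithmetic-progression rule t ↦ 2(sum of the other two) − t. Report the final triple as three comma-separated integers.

start (4,-5,-6) = (f(1,0),f(0,1),f(1,1))
replace slot 1: 2·((-5)+(-6)) − 4 = -26 → (-26,-5,-6)

-26,-5,-6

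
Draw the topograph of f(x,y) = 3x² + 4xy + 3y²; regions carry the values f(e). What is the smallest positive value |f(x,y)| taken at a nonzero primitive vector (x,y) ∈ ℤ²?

translate: b→-2 (≡4 mod 6), so (3,4,3)→(3,-2,2)
flip: (3,-2,2)→(2,2,3)
reduced (well bottom): (2,2,3) with a≤c, −a<b≤a
well minimum = a = 2

2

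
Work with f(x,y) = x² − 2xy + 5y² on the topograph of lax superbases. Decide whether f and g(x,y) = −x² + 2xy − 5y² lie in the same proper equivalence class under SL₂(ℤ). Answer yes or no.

D₁ = -16, D₂ = -16
f: translate: b→0 (≡-2 mod 2), so (1,-2,5)→(1,0,4)
f: reduced (well bottom): (1,0,4) with a≤c, −a<b≤a
g is negative-definite; reduce −g:
−g: translate: b→0 (≡-2 mod 2), so (1,-2,5)→(1,0,4)
−g: reduced (well bottom): (1,0,4) with a≤c, −a<b≤a
flip sign back: reduced form of g is (-1,0,-4)
reduced forms (1, 0, 4) vs (-1, 0, -4) ⇒ inequivalent

no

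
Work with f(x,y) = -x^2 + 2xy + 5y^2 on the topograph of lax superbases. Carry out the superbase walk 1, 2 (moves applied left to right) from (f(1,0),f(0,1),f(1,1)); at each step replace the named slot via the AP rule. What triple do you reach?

start (-1,5,6) = (f(1,0),f(0,1),f(1,1))
replace slot 1: 2·(5+6) − (-1) = 23 → (23,5,6)
replace slot 2: 2·(23+6) − 5 = 53 → (23,53,6)

23,53,6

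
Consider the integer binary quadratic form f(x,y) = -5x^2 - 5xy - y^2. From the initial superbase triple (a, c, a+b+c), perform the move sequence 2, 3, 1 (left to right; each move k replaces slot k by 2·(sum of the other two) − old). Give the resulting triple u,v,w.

start (-5,-1,-11) = (f(1,0),f(0,1),f(1,1))
replace slot 2: 2·((-5)+(-11)) − (-1) = -31 → (-5,-31,-11)
replace slot 3: 2·((-5)+(-31)) − (-11) = -61 → (-5,-31,-61)
replace slot 1: 2·((-31)+(-61)) − (-5) = -179 → (-179,-31,-61)

-179,-31,-61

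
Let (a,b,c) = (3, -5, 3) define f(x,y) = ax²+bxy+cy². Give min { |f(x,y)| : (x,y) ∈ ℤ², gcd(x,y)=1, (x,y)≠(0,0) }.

translate: b→1 (≡-5 mod 6), so (3,-5,3)→(3,1,1)
flip: (3,1,1)→(1,-1,3)
translate: b→1 (≡-1 mod 2), so (1,-1,3)→(1,1,3)
reduced (well bottom): (1,1,3) with a≤c, −a<b≤a
well minimum = a = 1

1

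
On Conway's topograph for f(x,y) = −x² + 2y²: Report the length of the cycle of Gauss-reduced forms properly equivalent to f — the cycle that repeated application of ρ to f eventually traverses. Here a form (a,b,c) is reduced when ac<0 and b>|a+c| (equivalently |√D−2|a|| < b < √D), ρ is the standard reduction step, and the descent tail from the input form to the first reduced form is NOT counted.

D = 8, ⌊√D⌋ = 2
descent: ρ → (2,0,-1)
descent: ρ → (-1,2,1)  [lands on river]
river: ρ → (1,2,-1)
ρ-cycle length = 2 (tail of 2 descent steps not counted)

2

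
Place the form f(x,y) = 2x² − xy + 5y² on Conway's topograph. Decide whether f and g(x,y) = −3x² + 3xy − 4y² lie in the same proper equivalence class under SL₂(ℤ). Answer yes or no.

D₁ = -39, D₂ = -39
f: reduced (well bottom): (2,-1,5) with a≤c, −a<b≤a
g is negative-definite; reduce −g:
−g: translate: b→3 (≡-3 mod 6), so (3,-3,4)→(3,3,4)
−g: reduced (well bottom): (3,3,4) with a≤c, −a<b≤a
flip sign back: reduced form of g is (-3,-3,-4)
reduced forms (2, -1, 5) vs (-3, -3, -4) ⇒ inequivalent

no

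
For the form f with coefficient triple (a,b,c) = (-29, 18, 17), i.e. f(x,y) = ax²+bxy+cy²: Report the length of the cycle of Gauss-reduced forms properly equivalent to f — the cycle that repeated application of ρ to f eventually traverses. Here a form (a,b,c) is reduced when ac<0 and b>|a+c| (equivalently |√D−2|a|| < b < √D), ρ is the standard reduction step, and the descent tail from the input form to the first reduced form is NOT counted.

D = 2296, ⌊√D⌋ = 47
river: ρ → (17,16,-30)
river: ρ → (-30,44,3)
river: ρ → (3,46,-15)
river: ρ → (-15,44,6)
river: ρ → (6,40,-29)
river: ρ → (-29,18,17)
ρ-cycle length = 6 (tail of 0 descent steps not counted)

6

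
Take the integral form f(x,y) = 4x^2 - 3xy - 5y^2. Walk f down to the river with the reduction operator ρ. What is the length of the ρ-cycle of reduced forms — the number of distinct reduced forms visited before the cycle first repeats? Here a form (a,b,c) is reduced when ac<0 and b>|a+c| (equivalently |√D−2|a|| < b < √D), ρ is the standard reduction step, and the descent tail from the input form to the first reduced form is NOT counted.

D = 89, ⌊√D⌋ = 9
descent: ρ → (-5,3,4)  [lands on river]
river: ρ → (4,5,-4)
river: ρ → (-4,3,5)
river: ρ → (5,7,-2)
river: ρ → (-2,9,1)
river: ρ → (1,9,-2)
river: ρ → (-2,7,5)
river: ρ → (5,3,-4)
river: ρ → (-4,5,4)
river: ρ → (4,3,-5)
river: ρ → (-5,7,2)
river: ρ → (2,9,-1)
river: ρ → (-1,9,2)
river: ρ → (2,7,-5)
ρ-cycle length = 14 (tail of 1 descent step not counted)

14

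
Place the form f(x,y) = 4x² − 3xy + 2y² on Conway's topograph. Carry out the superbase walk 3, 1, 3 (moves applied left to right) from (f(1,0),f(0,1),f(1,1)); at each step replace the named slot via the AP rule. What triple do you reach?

start (4,2,3) = (f(1,0),f(0,1),f(1,1))
replace slot 3: 2·(4+2) − 3 = 9 → (4,2,9)
replace slot 1: 2·(2+9) − 4 = 18 → (18,2,9)
replace slot 3: 2·(18+2) − 9 = 31 → (18,2,31)

18,2,31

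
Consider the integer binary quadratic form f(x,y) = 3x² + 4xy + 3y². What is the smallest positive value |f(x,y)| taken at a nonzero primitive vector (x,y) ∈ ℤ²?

translate: b→-2 (≡4 mod 6), so (3,4,3)→(3,-2,2)
flip: (3,-2,2)→(2,2,3)
reduced (well bottom): (2,2,3) with a≤c, −a<b≤a
well minimum = a = 2

2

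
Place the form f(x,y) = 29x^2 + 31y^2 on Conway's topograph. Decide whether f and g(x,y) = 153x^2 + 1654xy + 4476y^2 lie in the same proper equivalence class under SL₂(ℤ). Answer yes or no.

D₁ = -3596, D₂ = -3596
f: reduced (well bottom): (29,0,31) with a≤c, −a<b≤a
g: translate: b→124 (≡1654 mod 306), so (153,1654,4476)→(153,124,31)
g: flip: (153,124,31)→(31,-124,153)
g: translate: b→0 (≡-124 mod 62), so (31,-124,153)→(31,0,29)
g: flip: (31,0,29)→(29,0,31)
g: reduced (well bottom): (29,0,31) with a≤c, −a<b≤a
reduced forms (29, 0, 31) vs (29, 0, 31) ⇒ equivalent

yes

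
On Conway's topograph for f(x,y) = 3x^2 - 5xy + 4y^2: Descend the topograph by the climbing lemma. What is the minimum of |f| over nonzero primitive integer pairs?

translate: b→1 (≡-5 mod 6), so (3,-5,4)→(3,1,2)
flip: (3,1,2)→(2,-1,3)
reduced (well bottom): (2,-1,3) with a≤c, −a<b≤a
well minimum = a = 2

2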